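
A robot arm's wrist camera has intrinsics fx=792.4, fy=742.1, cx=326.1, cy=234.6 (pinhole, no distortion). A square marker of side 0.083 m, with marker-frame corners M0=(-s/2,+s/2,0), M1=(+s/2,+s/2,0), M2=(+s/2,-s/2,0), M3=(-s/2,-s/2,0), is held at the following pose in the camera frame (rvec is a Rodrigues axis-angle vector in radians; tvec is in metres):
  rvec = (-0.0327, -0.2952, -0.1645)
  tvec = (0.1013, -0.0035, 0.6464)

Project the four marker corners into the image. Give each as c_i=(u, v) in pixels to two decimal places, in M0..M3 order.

c0=(412.40, 286.01) c1=(503.49, 269.47) c2=(486.73, 177.25) c3=(395.09, 190.25)

Intrinsics K: fx=792.4, fy=742.1, cx=326.1, cy=234.6
Marker side s = 0.083 m; corners in marker frame (Z=0):
  M0 = (-0.0415, +0.0415, 0)
  M1 = (+0.0415, +0.0415, 0)
  M2 = (+0.0415, -0.0415, 0)
  M3 = (-0.0415, -0.0415, 0)
rvec = (-0.0327, -0.2952, -0.1645), |rvec| = θ = 0.33952 rad = 19.453°
Rodrigues: sinθ=0.33303, 1−cosθ=0.05708; R = I + sinθ·[k]× + (1−cosθ)·[k]×²:
    [+0.94344 +0.16614 -0.28690]
    [-0.15658 +0.98607 +0.05612]
    [+0.29223 -0.00803 +0.95632]
t = (0.1013, -0.0035, 0.6464) m
M0: Pc = R·M0+t = (+0.06904, +0.04392, +0.63394); u = 792.4·(+0.06904)/0.63394 + 326.1 = 412.3996, v = 742.1·(+0.04392)/0.63394 + 234.6 = 286.0133
M1: Pc = R·M1+t = (+0.14735, +0.03092, +0.65819); u = 792.4·(+0.14735)/0.65819 + 326.1 = 503.4919, v = 742.1·(+0.03092)/0.65819 + 234.6 = 269.4661
M2: Pc = R·M2+t = (+0.13356, -0.05092, +0.65886); u = 792.4·(+0.13356)/0.65886 + 326.1 = 486.7281, v = 742.1·(-0.05092)/0.65886 + 234.6 = 177.2470
M3: Pc = R·M3+t = (+0.05525, -0.03792, +0.63461); u = 792.4·(+0.05525)/0.63461 + 326.1 = 395.0908, v = 742.1·(-0.03792)/0.63461 + 234.6 = 190.2522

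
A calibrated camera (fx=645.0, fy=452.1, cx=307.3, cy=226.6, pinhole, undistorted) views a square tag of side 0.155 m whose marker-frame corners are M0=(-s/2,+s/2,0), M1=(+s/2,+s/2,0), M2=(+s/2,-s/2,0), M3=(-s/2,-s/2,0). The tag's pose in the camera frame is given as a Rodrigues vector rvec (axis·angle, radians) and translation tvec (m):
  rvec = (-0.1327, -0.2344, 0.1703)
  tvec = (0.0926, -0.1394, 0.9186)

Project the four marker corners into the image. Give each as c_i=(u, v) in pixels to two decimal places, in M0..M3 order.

c0=(312.04, 187.05) c1=(415.57, 202.37) c2=(428.95, 130.70) c3=(328.56, 113.10)

Intrinsics K: fx=645.0, fy=452.1, cx=307.3, cy=226.6
Marker side s = 0.155 m; corners in marker frame (Z=0):
  M0 = (-0.0775, +0.0775, 0)
  M1 = (+0.0775, +0.0775, 0)
  M2 = (+0.0775, -0.0775, 0)
  M3 = (-0.0775, -0.0775, 0)
rvec = (-0.1327, -0.2344, 0.1703), |rvec| = θ = 0.31868 rad = 18.259°
Rodrigues: sinθ=0.31331, 1−cosθ=0.05035; R = I + sinθ·[k]× + (1−cosθ)·[k]×²:
    [+0.95838 -0.15201 -0.24166]
    [+0.18285 +0.97689 +0.11067]
    [+0.21925 -0.15026 +0.96403]
t = (0.0926, -0.1394, 0.9186) m
M0: Pc = R·M0+t = (+0.00654, -0.07786, +0.88996); u = 645.0·(+0.00654)/0.88996 + 307.3 = 312.0432, v = 452.1·(-0.07786)/0.88996 + 226.6 = 187.0462
M1: Pc = R·M1+t = (+0.15509, -0.04952, +0.92395); u = 645.0·(+0.15509)/0.92395 + 307.3 = 415.5697, v = 452.1·(-0.04952)/0.92395 + 226.6 = 202.3693
M2: Pc = R·M2+t = (+0.17866, -0.20094, +0.94724); u = 645.0·(+0.17866)/0.94724 + 307.3 = 428.9515, v = 452.1·(-0.20094)/0.94724 + 226.6 = 130.6957
M3: Pc = R·M3+t = (+0.03011, -0.22928, +0.91325); u = 645.0·(+0.03011)/0.91325 + 307.3 = 328.5631, v = 452.1·(-0.22928)/0.91325 + 226.6 = 113.0963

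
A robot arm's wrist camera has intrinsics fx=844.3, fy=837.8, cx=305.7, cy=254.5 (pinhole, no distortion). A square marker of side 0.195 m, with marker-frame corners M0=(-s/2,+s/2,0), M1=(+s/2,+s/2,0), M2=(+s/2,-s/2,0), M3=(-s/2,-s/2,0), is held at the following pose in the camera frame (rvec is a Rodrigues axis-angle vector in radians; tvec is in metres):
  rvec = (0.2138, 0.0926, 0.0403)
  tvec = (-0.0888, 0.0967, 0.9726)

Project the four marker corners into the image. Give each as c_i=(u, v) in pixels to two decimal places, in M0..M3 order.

c0=(146.66, 410.90) c1=(310.22, 421.87) c2=(315.67, 260.14) c3=(144.92, 251.57)

Intrinsics K: fx=844.3, fy=837.8, cx=305.7, cy=254.5
Marker side s = 0.195 m; corners in marker frame (Z=0):
  M0 = (-0.0975, +0.0975, 0)
  M1 = (+0.0975, +0.0975, 0)
  M2 = (+0.0975, -0.0975, 0)
  M3 = (-0.0975, -0.0975, 0)
rvec = (0.2138, 0.0926, 0.0403), |rvec| = θ = 0.23645 rad = 13.548°
Rodrigues: sinθ=0.23425, 1−cosθ=0.02782; R = I + sinθ·[k]× + (1−cosθ)·[k]×²:
    [+0.99492 -0.03007 +0.09603]
    [+0.04978 +0.97644 -0.20996]
    [-0.08745 +0.21367 +0.97298]
t = (-0.0888, 0.0967, 0.9726) m
M0: Pc = R·M0+t = (-0.18874, +0.18705, +1.00196); u = 844.3·(-0.18874)/1.00196 + 305.7 = 146.6608, v = 837.8·(+0.18705)/1.00196 + 254.5 = 410.9038
M1: Pc = R·M1+t = (+0.00527, +0.19676, +0.98491); u = 844.3·(+0.00527)/0.98491 + 305.7 = 310.2203, v = 837.8·(+0.19676)/0.98491 + 254.5 = 421.8689
M2: Pc = R·M2+t = (+0.01114, +0.00635, +0.94324); u = 844.3·(+0.01114)/0.94324 + 305.7 = 315.6690, v = 837.8·(+0.00635)/0.94324 + 254.5 = 260.1404
M3: Pc = R·M3+t = (-0.18287, -0.00336, +0.96029); u = 844.3·(-0.18287)/0.96029 + 305.7 = 144.9162, v = 837.8·(-0.00336)/0.96029 + 254.5 = 251.5716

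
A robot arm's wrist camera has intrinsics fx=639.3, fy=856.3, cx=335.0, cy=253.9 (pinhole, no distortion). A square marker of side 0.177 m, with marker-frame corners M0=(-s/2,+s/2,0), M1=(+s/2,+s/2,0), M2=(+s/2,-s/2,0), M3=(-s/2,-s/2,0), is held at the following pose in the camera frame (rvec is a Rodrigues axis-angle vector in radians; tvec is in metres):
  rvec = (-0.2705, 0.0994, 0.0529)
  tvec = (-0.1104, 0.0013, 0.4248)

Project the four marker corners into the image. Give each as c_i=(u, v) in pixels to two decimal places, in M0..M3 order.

c0=(17.26, 427.00) c1=(288.94, 450.21) c2=(310.73, 96.97) c3=(65.92, 90.50)

Intrinsics K: fx=639.3, fy=856.3, cx=335.0, cy=253.9
Marker side s = 0.177 m; corners in marker frame (Z=0):
  M0 = (-0.0885, +0.0885, 0)
  M1 = (+0.0885, +0.0885, 0)
  M2 = (+0.0885, -0.0885, 0)
  M3 = (-0.0885, -0.0885, 0)
rvec = (-0.2705, 0.0994, 0.0529), |rvec| = θ = 0.29300 rad = 16.788°
Rodrigues: sinθ=0.28883, 1−cosθ=0.04262; R = I + sinθ·[k]× + (1−cosθ)·[k]×²:
    [+0.99371 -0.06549 +0.09088]
    [+0.03880 +0.96229 +0.26926]
    [-0.10509 -0.26404 +0.95877]
t = (-0.1104, 0.0013, 0.4248) m
M0: Pc = R·M0+t = (-0.20414, +0.08303, +0.41073); u = 639.3·(-0.20414)/0.41073 + 335.0 = 17.2603, v = 856.3·(+0.08303)/0.41073 + 253.9 = 426.9990
M1: Pc = R·M1+t = (-0.02825, +0.08990, +0.39213); u = 639.3·(-0.02825)/0.39213 + 335.0 = 288.9382, v = 856.3·(+0.08990)/0.39213 + 253.9 = 450.2060
M2: Pc = R·M2+t = (-0.01666, -0.08043, +0.43887); u = 639.3·(-0.01666)/0.43887 + 335.0 = 310.7301, v = 856.3·(-0.08043)/0.43887 + 253.9 = 96.9706
M3: Pc = R·M3+t = (-0.19255, -0.08730, +0.45747); u = 639.3·(-0.19255)/0.45747 + 335.0 = 65.9205, v = 856.3·(-0.08730)/0.45747 + 253.9 = 90.4969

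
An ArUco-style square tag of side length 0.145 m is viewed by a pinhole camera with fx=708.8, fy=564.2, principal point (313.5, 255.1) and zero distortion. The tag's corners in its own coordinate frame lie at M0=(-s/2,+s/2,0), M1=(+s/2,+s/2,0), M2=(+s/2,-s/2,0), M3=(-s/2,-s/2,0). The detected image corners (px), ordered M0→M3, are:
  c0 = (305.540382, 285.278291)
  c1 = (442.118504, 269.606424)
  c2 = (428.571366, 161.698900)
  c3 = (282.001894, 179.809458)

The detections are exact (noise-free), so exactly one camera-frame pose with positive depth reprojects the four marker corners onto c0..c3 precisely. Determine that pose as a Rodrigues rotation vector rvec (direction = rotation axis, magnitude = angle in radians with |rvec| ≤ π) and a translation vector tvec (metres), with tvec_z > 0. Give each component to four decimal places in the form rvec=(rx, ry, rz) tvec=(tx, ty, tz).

rvec=(0.3705, 0.0294, -0.1549) tvec=(0.0519, -0.0371, 0.7209)

Intrinsics K: fx=708.8, fy=564.2, cx=313.5, cy=255.1
Marker side s = 0.145 m; corners in marker frame (Z=0):
  M0 = (-0.0725, +0.0725, 0)
  M1 = (+0.0725, +0.0725, 0)
  M2 = (+0.0725, -0.0725, 0)
  M3 = (-0.0725, -0.0725, 0)
Detected image corners:
  c0 = (305.540382, 285.278291) px
  c1 = (442.118504, 269.606424) px
  c2 = (428.571366, 161.698900) px
  c3 = (282.001894, 179.809458) px
Planar DLT: solve 8×8 A·h = b for H (H[2,2]=1):
  H  [+946.34866 +309.28354 +364.48698]
  H  [-133.87999 +847.12126 +226.06894]
  H  [-0.07895 +0.49705 +1.00000]
B = K⁻¹H; ‖b₁‖=1.387061, ‖b₂‖=1.387061; λ = 2/(‖b₁‖+‖b₂‖) = 0.720949, sign → tz>0 ⇒ λ=+0.720949
r₁ = λ·B[:,0] = (+0.98774,-0.14534,-0.05692); r₂ = λ·B[:,1] = (+0.15609,+0.92045,+0.35835)
r₃ = r₁×r₂ = (+0.00031,-0.36284,+0.93185); SVD([r₁ r₂ r₃]) → R = UVᵀ:
  R  [+0.98774 +0.15609 +0.00031]
  R  [-0.14534 +0.92045 -0.36284]
  R  [-0.05692 +0.35835 +0.93185]
t = (+0.05186, -0.03710, +0.72095) m
tr R = 2.840040; θ = arccos((tr R − 1)/2) = 0.402664 rad = 23.071°
axis k = ((R−Rᵀ)₃₂, (R−Rᵀ)₁₃, (R−Rᵀ)₂₁) / (2 sinθ) = (+0.920191, +0.073012, -0.384601)
rvec = θ·k = (+0.370528, +0.029399, -0.154865)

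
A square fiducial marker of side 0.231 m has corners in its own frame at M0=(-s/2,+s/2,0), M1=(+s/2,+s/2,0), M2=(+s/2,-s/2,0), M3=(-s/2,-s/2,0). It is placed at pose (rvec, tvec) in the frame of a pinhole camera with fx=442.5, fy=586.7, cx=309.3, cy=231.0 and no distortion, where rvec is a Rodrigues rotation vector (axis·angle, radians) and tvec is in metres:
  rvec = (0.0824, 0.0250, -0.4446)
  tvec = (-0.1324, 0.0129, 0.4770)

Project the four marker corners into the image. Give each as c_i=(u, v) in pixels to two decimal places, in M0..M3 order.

Intrinsics K: fx=442.5, fy=586.7, cx=309.3, cy=231.0
Marker side s = 0.231 m; corners in marker frame (Z=0):
  M0 = (-0.1155, +0.1155, 0)
  M1 = (+0.1155, +0.1155, 0)
  M2 = (+0.1155, -0.1155, 0)
  M3 = (-0.1155, -0.1155, 0)
rvec = (0.0824, 0.0250, -0.4446), |rvec| = θ = 0.45286 rad = 25.947°
Rodrigues: sinθ=0.43754, 1−cosθ=0.10080; R = I + sinθ·[k]× + (1−cosθ)·[k]×²:
    [+0.90254 +0.43057 +0.00615]
    [-0.42855 +0.89951 -0.08508]
    [-0.04216 +0.07415 +0.99636]
t = (-0.1324, 0.0129, 0.4770) m
M0: Pc = R·M0+t = (-0.18691, +0.16629, +0.49043); u = 442.5·(-0.18691)/0.49043 + 309.3 = 140.6564, v = 586.7·(+0.16629)/0.49043 + 231.0 = 429.9307
M1: Pc = R·M1+t = (+0.02157, +0.06730, +0.48069); u = 442.5·(+0.02157)/0.48069 + 309.3 = 329.1596, v = 586.7·(+0.06730)/0.48069 + 231.0 = 313.1363
M2: Pc = R·M2+t = (-0.07789, -0.14049, +0.46357); u = 442.5·(-0.07789)/0.46357 + 309.3 = 234.9515, v = 586.7·(-0.14049)/0.46357 + 231.0 = 53.1927
M3: Pc = R·M3+t = (-0.28637, -0.04150, +0.47331); u = 442.5·(-0.28637)/0.47331 + 309.3 = 41.5650, v = 586.7·(-0.04150)/0.47331 + 231.0 = 179.5625

c0=(140.66, 429.93) c1=(329.16, 313.14) c2=(234.95, 53.19) c3=(41.56, 179.56)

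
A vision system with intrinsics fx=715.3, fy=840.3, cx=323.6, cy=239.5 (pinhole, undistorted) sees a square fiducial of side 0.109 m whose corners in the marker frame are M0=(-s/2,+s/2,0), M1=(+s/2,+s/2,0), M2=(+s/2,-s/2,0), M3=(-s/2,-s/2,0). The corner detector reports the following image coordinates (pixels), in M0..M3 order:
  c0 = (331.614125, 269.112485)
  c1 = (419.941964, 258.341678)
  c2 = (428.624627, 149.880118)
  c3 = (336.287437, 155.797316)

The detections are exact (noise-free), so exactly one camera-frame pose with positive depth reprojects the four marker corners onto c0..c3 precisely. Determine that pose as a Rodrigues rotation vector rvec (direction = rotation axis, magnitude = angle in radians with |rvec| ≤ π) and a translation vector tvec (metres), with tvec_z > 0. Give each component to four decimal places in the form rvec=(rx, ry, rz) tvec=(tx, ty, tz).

Intrinsics K: fx=715.3, fy=840.3, cx=323.6, cy=239.5
Marker side s = 0.109 m; corners in marker frame (Z=0):
  M0 = (-0.0545, +0.0545, 0)
  M1 = (+0.0545, +0.0545, 0)
  M2 = (+0.0545, -0.0545, 0)
  M3 = (-0.0545, -0.0545, 0)
Detected image corners:
  c0 = (331.614125, 269.112485) px
  c1 = (419.941964, 258.341678) px
  c2 = (428.624627, 149.880118) px
  c3 = (336.287437, 155.797316) px
Planar DLT: solve 8×8 A·h = b for H (H[2,2]=1):
  H  [+993.07002 +104.85439 +380.10693]
  H  [+13.44028 +1108.30117 +209.51159]
  H  [+0.43462 +0.43933 +1.00000]
B = K⁻¹H; ‖b₁‖=1.273065, ‖b₂‖=1.273065; λ = 2/(‖b₁‖+‖b₂‖) = 0.785506, sign → tz>0 ⇒ λ=+0.785506
r₁ = λ·B[:,0] = (+0.93609,-0.08474,+0.34140); r₂ = λ·B[:,1] = (-0.04097,+0.93767,+0.34509)
r₃ = r₁×r₂ = (-0.34936,-0.33703,+0.87428); SVD([r₁ r₂ r₃]) → R = UVᵀ:
  R  [+0.93609 -0.04097 -0.34936]
  R  [-0.08474 +0.93767 -0.33703]
  R  [+0.34140 +0.34509 +0.87428]
t = (+0.06205, -0.02803, +0.78551) m
tr R = 2.748042; θ = arccos((tr R − 1)/2) = 0.507379 rad = 29.071°
axis k = ((R−Rᵀ)₃₂, (R−Rᵀ)₁₃, (R−Rᵀ)₂₁) / (2 sinθ) = (+0.701931, -0.710819, -0.045037)
rvec = θ·k = (+0.356145, -0.360655, -0.022851)

rvec=(0.3561, -0.3607, -0.0229) tvec=(0.0621, -0.0280, 0.7855)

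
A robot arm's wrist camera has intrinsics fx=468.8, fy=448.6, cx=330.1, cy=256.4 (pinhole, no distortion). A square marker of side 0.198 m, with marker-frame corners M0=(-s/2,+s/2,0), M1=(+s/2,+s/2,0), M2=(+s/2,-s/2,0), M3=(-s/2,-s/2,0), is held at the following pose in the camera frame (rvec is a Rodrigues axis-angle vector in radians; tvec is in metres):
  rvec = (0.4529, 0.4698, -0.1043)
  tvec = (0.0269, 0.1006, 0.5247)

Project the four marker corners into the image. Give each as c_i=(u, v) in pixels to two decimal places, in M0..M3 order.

c0=(298.33, 395.32) c1=(451.78, 420.64) c2=(431.44, 269.12) c3=(258.75, 265.99)

Intrinsics K: fx=468.8, fy=448.6, cx=330.1, cy=256.4
Marker side s = 0.198 m; corners in marker frame (Z=0):
  M0 = (-0.0990, +0.0990, 0)
  M1 = (+0.0990, +0.0990, 0)
  M2 = (+0.0990, -0.0990, 0)
  M3 = (-0.0990, -0.0990, 0)
rvec = (0.4529, 0.4698, -0.1043), |rvec| = θ = 0.66084 rad = 37.863°
Rodrigues: sinθ=0.61378, 1−cosθ=0.21052; R = I + sinθ·[k]× + (1−cosθ)·[k]×²:
    [+0.88836 +0.19944 +0.41357]
    [+0.00570 +0.89588 -0.44427]
    [-0.45912 +0.39703 +0.79472]
t = (0.0269, 0.1006, 0.5247) m
M0: Pc = R·M0+t = (-0.04130, +0.18873, +0.60946); u = 468.8·(-0.04130)/0.60946 + 330.1 = 298.3297, v = 448.6·(+0.18873)/0.60946 + 256.4 = 395.3155
M1: Pc = R·M1+t = (+0.13459, +0.18986, +0.51855); u = 468.8·(+0.13459)/0.51855 + 330.1 = 451.7787, v = 448.6·(+0.18986)/0.51855 + 256.4 = 420.6441
M2: Pc = R·M2+t = (+0.09510, +0.01247, +0.43994); u = 468.8·(+0.09510)/0.43994 + 330.1 = 431.4409, v = 448.6·(+0.01247)/0.43994 + 256.4 = 269.1179
M3: Pc = R·M3+t = (-0.08079, +0.01134, +0.53085); u = 468.8·(-0.08079)/0.53085 + 330.1 = 258.7509, v = 448.6·(+0.01134)/0.53085 + 256.4 = 265.9866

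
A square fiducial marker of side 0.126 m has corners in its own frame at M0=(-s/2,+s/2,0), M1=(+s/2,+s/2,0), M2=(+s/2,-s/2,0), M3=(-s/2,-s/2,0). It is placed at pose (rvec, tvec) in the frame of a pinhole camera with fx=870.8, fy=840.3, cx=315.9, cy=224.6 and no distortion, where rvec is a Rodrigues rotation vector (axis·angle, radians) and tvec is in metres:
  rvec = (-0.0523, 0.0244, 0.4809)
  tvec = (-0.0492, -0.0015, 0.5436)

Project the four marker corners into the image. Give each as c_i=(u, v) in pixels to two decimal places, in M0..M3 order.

c0=(100.70, 263.57) c1=(279.47, 354.67) c2=(373.20, 181.07) c3=(195.48, 92.34)

Intrinsics K: fx=870.8, fy=840.3, cx=315.9, cy=224.6
Marker side s = 0.126 m; corners in marker frame (Z=0):
  M0 = (-0.0630, +0.0630, 0)
  M1 = (+0.0630, +0.0630, 0)
  M2 = (+0.0630, -0.0630, 0)
  M3 = (-0.0630, -0.0630, 0)
rvec = (-0.0523, 0.0244, 0.4809), |rvec| = θ = 0.48435 rad = 27.751°
Rodrigues: sinθ=0.46563, 1−cosθ=0.11502; R = I + sinθ·[k]× + (1−cosθ)·[k]×²:
    [+0.88632 -0.46294 +0.01113]
    [+0.46169 +0.88527 +0.05603]
    [-0.03579 -0.04453 +0.99837]
t = (-0.0492, -0.0015, 0.5436) m
M0: Pc = R·M0+t = (-0.13420, +0.02519, +0.54305); u = 870.8·(-0.13420)/0.54305 + 315.9 = 100.6998, v = 840.3·(+0.02519)/0.54305 + 224.6 = 263.5713
M1: Pc = R·M1+t = (-0.02253, +0.08336, +0.53854); u = 870.8·(-0.02253)/0.53854 + 315.9 = 279.4742, v = 840.3·(+0.08336)/0.53854 + 224.6 = 354.6667
M2: Pc = R·M2+t = (+0.03580, -0.02819, +0.54415); u = 870.8·(+0.03580)/0.54415 + 315.9 = 373.1960, v = 840.3·(-0.02819)/0.54415 + 224.6 = 181.0748
M3: Pc = R·M3+t = (-0.07587, -0.08636, +0.54866); u = 870.8·(-0.07587)/0.54866 + 315.9 = 195.4794, v = 840.3·(-0.08636)/0.54866 + 224.6 = 92.3376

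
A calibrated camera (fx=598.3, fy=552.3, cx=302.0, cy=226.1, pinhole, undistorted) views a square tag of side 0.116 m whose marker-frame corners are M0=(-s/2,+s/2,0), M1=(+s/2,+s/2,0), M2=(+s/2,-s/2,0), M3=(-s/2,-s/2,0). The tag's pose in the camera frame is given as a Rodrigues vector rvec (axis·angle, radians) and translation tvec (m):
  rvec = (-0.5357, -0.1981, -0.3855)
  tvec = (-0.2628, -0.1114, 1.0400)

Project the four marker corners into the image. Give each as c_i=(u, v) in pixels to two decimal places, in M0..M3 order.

Intrinsics K: fx=598.3, fy=552.3, cx=302.0, cy=226.1
Marker side s = 0.116 m; corners in marker frame (Z=0):
  M0 = (-0.0580, +0.0580, 0)
  M1 = (+0.0580, +0.0580, 0)
  M2 = (+0.0580, -0.0580, 0)
  M3 = (-0.0580, -0.0580, 0)
rvec = (-0.5357, -0.1981, -0.3855), |rvec| = θ = 0.68908 rad = 39.481°
Rodrigues: sinθ=0.63583, 1−cosθ=0.22817; R = I + sinθ·[k]× + (1−cosθ)·[k]×²:
    [+0.90973 +0.40670 -0.08356]
    [-0.30471 +0.79069 +0.53100]
    [+0.28203 -0.45760 +0.84324]
t = (-0.2628, -0.1114, 1.0400) m
M0: Pc = R·M0+t = (-0.29198, -0.04787, +0.99710); u = 598.3·(-0.29198)/0.99710 + 302.0 = 126.8032, v = 552.3·(-0.04787)/0.99710 + 226.1 = 199.5865
M1: Pc = R·M1+t = (-0.18645, -0.08321, +1.02982); u = 598.3·(-0.18645)/1.02982 + 302.0 = 193.6786, v = 552.3·(-0.08321)/1.02982 + 226.1 = 181.4719
M2: Pc = R·M2+t = (-0.23362, -0.17493, +1.08290); u = 598.3·(-0.23362)/1.08290 + 302.0 = 172.9229, v = 552.3·(-0.17493)/1.08290 + 226.1 = 136.8804
M3: Pc = R·M3+t = (-0.33915, -0.13959, +1.05018); u = 598.3·(-0.33915)/1.05018 + 302.0 = 108.7811, v = 552.3·(-0.13959)/1.05018 + 226.1 = 152.6903

c0=(126.80, 199.59) c1=(193.68, 181.47) c2=(172.92, 136.88) c3=(108.78, 152.69)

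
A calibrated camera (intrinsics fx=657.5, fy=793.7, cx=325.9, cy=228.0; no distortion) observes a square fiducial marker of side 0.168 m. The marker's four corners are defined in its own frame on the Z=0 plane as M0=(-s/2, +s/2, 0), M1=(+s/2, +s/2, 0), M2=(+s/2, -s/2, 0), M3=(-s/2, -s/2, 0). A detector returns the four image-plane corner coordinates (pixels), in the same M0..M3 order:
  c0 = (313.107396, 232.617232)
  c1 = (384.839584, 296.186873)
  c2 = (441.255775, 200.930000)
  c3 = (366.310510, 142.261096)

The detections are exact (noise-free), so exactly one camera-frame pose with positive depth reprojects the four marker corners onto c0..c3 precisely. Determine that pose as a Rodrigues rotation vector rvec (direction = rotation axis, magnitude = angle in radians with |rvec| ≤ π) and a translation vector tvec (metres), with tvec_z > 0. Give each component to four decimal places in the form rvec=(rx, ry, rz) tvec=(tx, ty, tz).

rvec=(-0.1017, 0.3854, 0.6141) tvec=(0.0881, -0.0159, 1.1718)

Intrinsics K: fx=657.5, fy=793.7, cx=325.9, cy=228.0
Marker side s = 0.168 m; corners in marker frame (Z=0):
  M0 = (-0.0840, +0.0840, 0)
  M1 = (+0.0840, +0.0840, 0)
  M2 = (+0.0840, -0.0840, 0)
  M3 = (-0.0840, -0.0840, 0)
Detected image corners:
  c0 = (313.107396, 232.617232) px
  c1 = (384.839584, 296.186873) px
  c2 = (441.255775, 200.930000) px
  c3 = (366.310510, 142.261096) px
Planar DLT: solve 8×8 A·h = b for H (H[2,2]=1):
  H  [+313.92429 -319.45978 +375.33504]
  H  [+292.81531 +555.80073 +217.23021]
  H  [-0.32574 +0.01734 +1.00000]
B = K⁻¹H; ‖b₁‖=0.853356, ‖b₂‖=0.853356; λ = 2/(‖b₁‖+‖b₂‖) = 1.171844, sign → tz>0 ⇒ λ=+1.171844
r₁ = λ·B[:,0] = (+0.74870,+0.54197,-0.38172); r₂ = λ·B[:,1] = (-0.57944,+0.81476,+0.02032)
r₃ = r₁×r₂ = (+0.32202,+0.20597,+0.92406); SVD([r₁ r₂ r₃]) → R = UVᵀ:
  R  [+0.74870 -0.57944 +0.32202]
  R  [+0.54197 +0.81476 +0.20597]
  R  [-0.38172 +0.02032 +0.92406]
t = (+0.08811, -0.01590, +1.17184) m
tr R = 2.487523; θ = arccos((tr R − 1)/2) = 0.732117 rad = 41.947°
axis k = ((R−Rᵀ)₃₂, (R−Rᵀ)₁₃, (R−Rᵀ)₂₁) / (2 sinθ) = (-0.138865, +0.526401, +0.838820)
rvec = θ·k = (-0.101665, +0.385387, +0.614114)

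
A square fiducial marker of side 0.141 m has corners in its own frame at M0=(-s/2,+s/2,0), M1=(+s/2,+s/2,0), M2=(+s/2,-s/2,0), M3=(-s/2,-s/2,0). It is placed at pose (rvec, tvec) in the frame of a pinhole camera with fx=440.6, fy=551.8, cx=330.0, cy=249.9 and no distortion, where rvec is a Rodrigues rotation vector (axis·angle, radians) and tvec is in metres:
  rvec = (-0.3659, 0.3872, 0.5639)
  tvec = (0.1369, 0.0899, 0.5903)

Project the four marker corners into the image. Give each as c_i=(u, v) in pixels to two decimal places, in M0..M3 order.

Intrinsics K: fx=440.6, fy=551.8, cx=330.0, cy=249.9
Marker side s = 0.141 m; corners in marker frame (Z=0):
  M0 = (-0.0705, +0.0705, 0)
  M1 = (+0.0705, +0.0705, 0)
  M2 = (+0.0705, -0.0705, 0)
  M3 = (-0.0705, -0.0705, 0)
rvec = (-0.3659, 0.3872, 0.5639), |rvec| = θ = 0.77575 rad = 44.447°
Rodrigues: sinθ=0.70025, 1−cosθ=0.28610; R = I + sinθ·[k]× + (1−cosθ)·[k]×²:
    [+0.77755 -0.57638 +0.25142]
    [+0.44166 +0.78517 +0.43409]
    [-0.44761 -0.22648 +0.86507]
t = (0.1369, 0.0899, 0.5903) m
M0: Pc = R·M0+t = (+0.04145, +0.11412, +0.60589); u = 440.6·(+0.04145)/0.60589 + 330.0 = 360.1412, v = 551.8·(+0.11412)/0.60589 + 249.9 = 353.8298
M1: Pc = R·M1+t = (+0.15108, +0.17639, +0.54278); u = 440.6·(+0.15108)/0.54278 + 330.0 = 452.6416, v = 551.8·(+0.17639)/0.54278 + 249.9 = 429.2245
M2: Pc = R·M2+t = (+0.23235, +0.06568, +0.57471); u = 440.6·(+0.23235)/0.57471 + 330.0 = 508.1315, v = 551.8·(+0.06568)/0.57471 + 249.9 = 312.9642
M3: Pc = R·M3+t = (+0.12272, +0.00341, +0.63782); u = 440.6·(+0.12272)/0.63782 + 330.0 = 414.7716, v = 551.8·(+0.00341)/0.63782 + 249.9 = 252.8484

c0=(360.14, 353.83) c1=(452.64, 429.22) c2=(508.13, 312.96) c3=(414.77, 252.85)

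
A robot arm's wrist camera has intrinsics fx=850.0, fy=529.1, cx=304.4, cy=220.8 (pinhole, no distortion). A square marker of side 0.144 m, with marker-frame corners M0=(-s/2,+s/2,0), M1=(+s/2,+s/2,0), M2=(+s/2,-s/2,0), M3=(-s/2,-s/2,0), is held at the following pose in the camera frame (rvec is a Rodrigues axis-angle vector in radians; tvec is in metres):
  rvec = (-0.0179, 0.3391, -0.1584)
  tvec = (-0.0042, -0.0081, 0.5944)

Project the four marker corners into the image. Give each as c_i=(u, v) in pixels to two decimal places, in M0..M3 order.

Intrinsics K: fx=850.0, fy=529.1, cx=304.4, cy=220.8
Marker side s = 0.144 m; corners in marker frame (Z=0):
  M0 = (-0.0720, +0.0720, 0)
  M1 = (+0.0720, +0.0720, 0)
  M2 = (+0.0720, -0.0720, 0)
  M3 = (-0.0720, -0.0720, 0)
rvec = (-0.0179, 0.3391, -0.1584), |rvec| = θ = 0.37470 rad = 21.469°
Rodrigues: sinθ=0.36599, 1−cosθ=0.06938; R = I + sinθ·[k]× + (1−cosθ)·[k]×²:
    [+0.93078 +0.15172 +0.33262]
    [-0.15772 +0.98744 -0.00906]
    [-0.32982 -0.04403 +0.94302]
t = (-0.0042, -0.0081, 0.5944) m
M0: Pc = R·M0+t = (-0.06029, +0.07435, +0.61498); u = 850.0·(-0.06029)/0.61498 + 304.4 = 221.0664, v = 529.1·(+0.07435)/0.61498 + 220.8 = 284.7690
M1: Pc = R·M1+t = (+0.07374, +0.05164, +0.56748); u = 850.0·(+0.07374)/0.56748 + 304.4 = 414.8504, v = 529.1·(+0.05164)/0.56748 + 220.8 = 268.9473
M2: Pc = R·M2+t = (+0.05189, -0.09055, +0.57382); u = 850.0·(+0.05189)/0.57382 + 304.4 = 381.2673, v = 529.1·(-0.09055)/0.57382 + 220.8 = 137.3059
M3: Pc = R·M3+t = (-0.08214, -0.06784, +0.62132); u = 850.0·(-0.08214)/0.62132 + 304.4 = 192.0278, v = 529.1·(-0.06784)/0.62132 + 220.8 = 163.0289

c0=(221.07, 284.77) c1=(414.85, 268.95) c2=(381.27, 137.31) c3=(192.03, 163.03)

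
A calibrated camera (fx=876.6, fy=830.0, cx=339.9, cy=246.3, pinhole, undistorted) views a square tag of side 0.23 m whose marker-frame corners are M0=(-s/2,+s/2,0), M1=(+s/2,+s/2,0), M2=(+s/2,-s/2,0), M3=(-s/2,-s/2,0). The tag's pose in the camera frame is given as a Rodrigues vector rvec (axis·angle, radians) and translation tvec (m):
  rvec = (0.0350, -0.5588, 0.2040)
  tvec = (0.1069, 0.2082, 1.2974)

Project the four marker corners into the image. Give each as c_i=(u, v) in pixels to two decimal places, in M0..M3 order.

Intrinsics K: fx=876.6, fy=830.0, cx=339.9, cy=246.3
Marker side s = 0.23 m; corners in marker frame (Z=0):
  M0 = (-0.1150, +0.1150, 0)
  M1 = (+0.1150, +0.1150, 0)
  M2 = (+0.1150, -0.1150, 0)
  M3 = (-0.1150, -0.1150, 0)
rvec = (0.0350, -0.5588, 0.2040), |rvec| = θ = 0.59590 rad = 34.143°
Rodrigues: sinθ=0.56125, 1−cosθ=0.17236; R = I + sinθ·[k]× + (1−cosθ)·[k]×²:
    [+0.82824 -0.20163 -0.52285]
    [+0.18265 +0.97921 -0.08830]
    [+0.52978 -0.02237 +0.84784]
t = (0.1069, 0.2082, 1.2974) m
M0: Pc = R·M0+t = (-0.01154, +0.29980, +1.23390); u = 876.6·(-0.01154)/1.23390 + 339.9 = 331.7052, v = 830.0·(+0.29980)/1.23390 + 246.3 = 447.9670
M1: Pc = R·M1+t = (+0.17896, +0.34181, +1.35575); u = 876.6·(+0.17896)/1.35575 + 339.9 = 455.6114, v = 830.0·(+0.34181)/1.35575 + 246.3 = 455.5601
M2: Pc = R·M2+t = (+0.22534, +0.11660, +1.36090); u = 876.6·(+0.22534)/1.36090 + 339.9 = 485.0460, v = 830.0·(+0.11660)/1.36090 + 246.3 = 317.4108
M3: Pc = R·M3+t = (+0.03484, +0.07459, +1.23905); u = 876.6·(+0.03484)/1.23905 + 339.9 = 364.5488, v = 830.0·(+0.07459)/1.23905 + 246.3 = 296.2635

c0=(331.71, 447.97) c1=(455.61, 455.56) c2=(485.05, 317.41) c3=(364.55, 296.26)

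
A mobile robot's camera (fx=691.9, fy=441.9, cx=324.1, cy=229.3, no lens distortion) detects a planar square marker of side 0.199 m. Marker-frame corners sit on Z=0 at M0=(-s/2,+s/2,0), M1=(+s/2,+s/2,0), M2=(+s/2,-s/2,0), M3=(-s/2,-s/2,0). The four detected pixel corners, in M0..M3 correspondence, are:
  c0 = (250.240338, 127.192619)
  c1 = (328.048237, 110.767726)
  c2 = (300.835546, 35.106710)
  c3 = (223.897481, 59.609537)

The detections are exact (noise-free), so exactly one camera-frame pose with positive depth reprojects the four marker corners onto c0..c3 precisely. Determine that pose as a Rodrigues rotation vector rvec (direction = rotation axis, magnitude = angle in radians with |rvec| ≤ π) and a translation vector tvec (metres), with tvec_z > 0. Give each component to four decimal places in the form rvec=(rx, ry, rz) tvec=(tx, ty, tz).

rvec=(0.2374, 0.7100, -0.1668) tvec=(-0.0905, -0.4094, 1.2466)

Intrinsics K: fx=691.9, fy=441.9, cx=324.1, cy=229.3
Marker side s = 0.199 m; corners in marker frame (Z=0):
  M0 = (-0.0995, +0.0995, 0)
  M1 = (+0.0995, +0.0995, 0)
  M2 = (+0.0995, -0.0995, 0)
  M3 = (-0.0995, -0.0995, 0)
Detected image corners:
  c0 = (250.240338, 127.192619) px
  c1 = (328.048237, 110.767726) px
  c2 = (300.835546, 35.106710) px
  c3 = (223.897481, 59.609537) px
Planar DLT: solve 8×8 A·h = b for H (H[2,2]=1):
  H  [+242.56218 +169.49176 +273.88284]
  H  [-146.69388 +369.40843 +84.16203]
  H  [-0.53045 +0.12709 +1.00000]
B = K⁻¹H; ‖b₁‖=0.802154, ‖b₂‖=0.802154; λ = 2/(‖b₁‖+‖b₂‖) = 1.246643, sign → tz>0 ⇒ λ=+1.246643
r₁ = λ·B[:,0] = (+0.74680,-0.07070,-0.66128); r₂ = λ·B[:,1] = (+0.23117,+0.95993,+0.15843)
r₃ = r₁×r₂ = (+0.62358,-0.27119,+0.73322); SVD([r₁ r₂ r₃]) → R = UVᵀ:
  R  [+0.74680 +0.23117 +0.62358]
  R  [-0.07070 +0.95993 -0.27119]
  R  [-0.66128 +0.15843 +0.73322]
t = (-0.09048, -0.40945, +1.24664) m
tr R = 2.439940; θ = arccos((tr R − 1)/2) = 0.767037 rad = 43.948°
axis k = ((R−Rᵀ)₃₂, (R−Rᵀ)₁₃, (R−Rᵀ)₂₁) / (2 sinθ) = (+0.309524, +0.925686, -0.217486)
rvec = θ·k = (+0.237416, +0.710036, -0.166820)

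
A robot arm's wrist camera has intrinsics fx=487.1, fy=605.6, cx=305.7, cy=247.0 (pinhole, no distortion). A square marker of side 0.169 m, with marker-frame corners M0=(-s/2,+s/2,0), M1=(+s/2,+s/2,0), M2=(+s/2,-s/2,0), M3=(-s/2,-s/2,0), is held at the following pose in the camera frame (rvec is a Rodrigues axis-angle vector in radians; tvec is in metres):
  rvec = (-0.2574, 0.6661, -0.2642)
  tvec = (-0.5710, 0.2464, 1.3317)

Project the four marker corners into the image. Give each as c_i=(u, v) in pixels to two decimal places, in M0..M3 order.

Intrinsics K: fx=487.1, fy=605.6, cx=305.7, cy=247.0
Marker side s = 0.169 m; corners in marker frame (Z=0):
  M0 = (-0.0845, +0.0845, 0)
  M1 = (+0.0845, +0.0845, 0)
  M2 = (+0.0845, -0.0845, 0)
  M3 = (-0.0845, -0.0845, 0)
rvec = (-0.2574, 0.6661, -0.2642), |rvec| = θ = 0.76141 rad = 43.626°
Rodrigues: sinθ=0.68994, 1−cosθ=0.27614; R = I + sinθ·[k]× + (1−cosθ)·[k]×²:
    [+0.75542 +0.15774 +0.63597]
    [-0.32107 +0.93520 +0.14942]
    [-0.57119 -0.31706 +0.75711]
t = (-0.5710, 0.2464, 1.3317) m
M0: Pc = R·M0+t = (-0.62150, +0.35255, +1.35317); u = 487.1·(-0.62150)/1.35317 + 305.7 = 81.9780, v = 605.6·(+0.35255)/1.35317 + 247.0 = 404.7823
M1: Pc = R·M1+t = (-0.49384, +0.29829, +1.25664); u = 487.1·(-0.49384)/1.25664 + 305.7 = 114.2784, v = 605.6·(+0.29829)/1.25664 + 247.0 = 390.7535
M2: Pc = R·M2+t = (-0.52050, +0.14025, +1.31023); u = 487.1·(-0.52050)/1.31023 + 305.7 = 112.1965, v = 605.6·(+0.14025)/1.31023 + 247.0 = 311.8231
M3: Pc = R·M3+t = (-0.64816, +0.19451, +1.40676); u = 487.1·(-0.64816)/1.40676 + 305.7 = 81.2692, v = 605.6·(+0.19451)/1.40676 + 247.0 = 330.7336

c0=(81.98, 404.78) c1=(114.28, 390.75) c2=(112.20, 311.82) c3=(81.27, 330.73)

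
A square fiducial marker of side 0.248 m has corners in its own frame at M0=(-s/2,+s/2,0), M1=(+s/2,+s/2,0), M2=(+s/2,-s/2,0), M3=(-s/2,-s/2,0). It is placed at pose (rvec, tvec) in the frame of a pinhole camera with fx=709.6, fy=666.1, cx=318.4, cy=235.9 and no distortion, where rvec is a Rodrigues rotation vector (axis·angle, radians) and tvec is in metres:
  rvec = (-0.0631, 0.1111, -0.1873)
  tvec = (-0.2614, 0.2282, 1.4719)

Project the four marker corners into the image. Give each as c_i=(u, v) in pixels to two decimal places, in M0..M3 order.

Intrinsics K: fx=709.6, fy=666.1, cx=318.4, cy=235.9
Marker side s = 0.248 m; corners in marker frame (Z=0):
  M0 = (-0.1240, +0.1240, 0)
  M1 = (+0.1240, +0.1240, 0)
  M2 = (+0.1240, -0.1240, 0)
  M3 = (-0.1240, -0.1240, 0)
rvec = (-0.0631, 0.1111, -0.1873), |rvec| = θ = 0.22673 rad = 12.991°
Rodrigues: sinθ=0.22479, 1−cosθ=0.02559; R = I + sinθ·[k]× + (1−cosθ)·[k]×²:
    [+0.97639 +0.18221 +0.11603]
    [-0.18919 +0.98055 +0.05220]
    [-0.10427 -0.07292 +0.99187]
t = (-0.2614, 0.2282, 1.4719) m
M0: Pc = R·M0+t = (-0.35988, +0.37325, +1.47579); u = 709.6·(-0.35988)/1.47579 + 318.4 = 145.3603, v = 666.1·(+0.37325)/1.47579 + 235.9 = 404.3664
M1: Pc = R·M1+t = (-0.11773, +0.32633, +1.44993); u = 709.6·(-0.11773)/1.44993 + 318.4 = 260.7807, v = 666.1·(+0.32633)/1.44993 + 235.9 = 385.8161
M2: Pc = R·M2+t = (-0.16292, +0.08315, +1.46801); u = 709.6·(-0.16292)/1.46801 + 318.4 = 239.6478, v = 666.1·(+0.08315)/1.46801 + 235.9 = 273.6296
M3: Pc = R·M3+t = (-0.40507, +0.13007, +1.49387); u = 709.6·(-0.40507)/1.49387 + 318.4 = 125.9905, v = 666.1·(+0.13007)/1.49387 + 235.9 = 293.8972

c0=(145.36, 404.37) c1=(260.78, 385.82) c2=(239.65, 273.63) c3=(125.99, 293.90)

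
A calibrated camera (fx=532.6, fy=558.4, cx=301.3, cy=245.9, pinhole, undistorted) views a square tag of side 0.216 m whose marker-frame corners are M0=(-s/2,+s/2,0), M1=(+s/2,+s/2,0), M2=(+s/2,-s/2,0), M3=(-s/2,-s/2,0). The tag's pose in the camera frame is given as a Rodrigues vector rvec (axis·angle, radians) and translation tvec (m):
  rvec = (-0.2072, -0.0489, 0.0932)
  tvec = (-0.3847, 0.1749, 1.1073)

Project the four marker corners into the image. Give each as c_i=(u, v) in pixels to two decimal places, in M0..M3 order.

Intrinsics K: fx=532.6, fy=558.4, cx=301.3, cy=245.9
Marker side s = 0.216 m; corners in marker frame (Z=0):
  M0 = (-0.1080, +0.1080, 0)
  M1 = (+0.1080, +0.1080, 0)
  M2 = (+0.1080, -0.1080, 0)
  M3 = (-0.1080, -0.1080, 0)
rvec = (-0.2072, -0.0489, 0.0932), |rvec| = θ = 0.23240 rad = 13.315°
Rodrigues: sinθ=0.23031, 1−cosθ=0.02688; R = I + sinθ·[k]× + (1−cosθ)·[k]×²:
    [+0.99449 -0.08732 -0.05807]
    [+0.09741 +0.97431 +0.20307]
    [+0.03885 -0.20761 +0.97744]
t = (-0.3847, 0.1749, 1.1073) m
M0: Pc = R·M0+t = (-0.50154, +0.26961, +1.08068); u = 532.6·(-0.50154)/1.08068 + 301.3 = 54.1251, v = 558.4·(+0.26961)/1.08068 + 245.9 = 385.2078
M1: Pc = R·M1+t = (-0.28673, +0.29065, +1.08907); u = 532.6·(-0.28673)/1.08907 + 301.3 = 161.0797, v = 558.4·(+0.29065)/1.08907 + 245.9 = 394.9222
M2: Pc = R·M2+t = (-0.26786, +0.08019, +1.13392); u = 532.6·(-0.26786)/1.13392 + 301.3 = 175.4841, v = 558.4·(+0.08019)/1.13392 + 245.9 = 285.3921
M3: Pc = R·M3+t = (-0.48267, +0.05915, +1.12553); u = 532.6·(-0.48267)/1.12553 + 301.3 = 72.8982, v = 558.4·(+0.05915)/1.12553 + 245.9 = 275.2482

c0=(54.13, 385.21) c1=(161.08, 394.92) c2=(175.48, 285.39) c3=(72.90, 275.25)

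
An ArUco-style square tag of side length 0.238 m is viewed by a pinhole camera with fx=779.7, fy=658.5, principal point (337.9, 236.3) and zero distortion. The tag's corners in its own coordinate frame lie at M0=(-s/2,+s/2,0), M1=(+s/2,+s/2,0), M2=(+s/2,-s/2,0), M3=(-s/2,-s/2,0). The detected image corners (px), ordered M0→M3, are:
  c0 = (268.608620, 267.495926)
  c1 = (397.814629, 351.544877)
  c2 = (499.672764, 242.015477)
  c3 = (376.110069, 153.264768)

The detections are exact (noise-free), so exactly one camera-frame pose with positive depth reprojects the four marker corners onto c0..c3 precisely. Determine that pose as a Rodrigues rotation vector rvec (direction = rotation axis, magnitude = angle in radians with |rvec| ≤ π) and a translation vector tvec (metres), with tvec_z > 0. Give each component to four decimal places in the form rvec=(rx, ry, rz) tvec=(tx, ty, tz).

Intrinsics K: fx=779.7, fy=658.5, cx=337.9, cy=236.3
Marker side s = 0.238 m; corners in marker frame (Z=0):
  M0 = (-0.1190, +0.1190, 0)
  M1 = (+0.1190, +0.1190, 0)
  M2 = (+0.1190, -0.1190, 0)
  M3 = (-0.1190, -0.1190, 0)
Detected image corners:
  c0 = (268.608620, 267.495926) px
  c1 = (397.814629, 351.544877) px
  c2 = (499.672764, 242.015477) px
  c3 = (376.110069, 153.264768) px
Planar DLT: solve 8×8 A·h = b for H (H[2,2]=1):
  H  [+606.58099 -449.28061 +387.18296]
  H  [+412.77021 +463.45779 +254.42022]
  H  [+0.19606 -0.02523 +1.00000]
B = K⁻¹H; ‖b₁‖=0.910143, ‖b₂‖=0.910143; λ = 2/(‖b₁‖+‖b₂‖) = 1.098729, sign → tz>0 ⇒ λ=+1.098729
r₁ = λ·B[:,0] = (+0.76142,+0.61142,+0.21541); r₂ = λ·B[:,1] = (-0.62110,+0.78324,-0.02772)
r₃ = r₁×r₂ = (-0.18567,-0.11269,+0.97613); SVD([r₁ r₂ r₃]) → R = UVᵀ:
  R  [+0.76142 -0.62110 -0.18567]
  R  [+0.61142 +0.78324 -0.11269]
  R  [+0.21541 -0.02772 +0.97613]
t = (+0.06945, +0.03023, +1.09873) m
tr R = 2.520791; θ = arccos((tr R − 1)/2) = 0.706874 rad = 40.501°
axis k = ((R−Rᵀ)₃₂, (R−Rᵀ)₁₃, (R−Rᵀ)₂₁) / (2 sinθ) = (+0.065417, -0.308780, +0.948881)
rvec = θ·k = (+0.046242, -0.218268, +0.670740)

rvec=(0.0462, -0.2183, 0.6707) tvec=(0.0694, 0.0302, 1.0987)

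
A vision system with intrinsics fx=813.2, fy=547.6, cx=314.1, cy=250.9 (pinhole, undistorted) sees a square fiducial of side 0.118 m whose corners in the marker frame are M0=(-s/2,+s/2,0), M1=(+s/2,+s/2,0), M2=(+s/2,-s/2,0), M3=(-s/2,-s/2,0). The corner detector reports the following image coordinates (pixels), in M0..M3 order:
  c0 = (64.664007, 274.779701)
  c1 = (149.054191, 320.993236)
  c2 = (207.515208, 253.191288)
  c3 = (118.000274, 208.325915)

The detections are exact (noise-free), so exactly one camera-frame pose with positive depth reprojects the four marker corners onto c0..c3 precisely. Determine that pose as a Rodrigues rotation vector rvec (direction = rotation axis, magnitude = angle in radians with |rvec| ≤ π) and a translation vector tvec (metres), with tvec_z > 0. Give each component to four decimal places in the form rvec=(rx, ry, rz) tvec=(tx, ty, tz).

Intrinsics K: fx=813.2, fy=547.6, cx=314.1, cy=250.9
Marker side s = 0.118 m; corners in marker frame (Z=0):
  M0 = (-0.0590, +0.0590, 0)
  M1 = (+0.0590, +0.0590, 0)
  M2 = (+0.0590, -0.0590, 0)
  M3 = (-0.0590, -0.0590, 0)
Detected image corners:
  c0 = (64.664007, 274.779701) px
  c1 = (149.054191, 320.993236) px
  c2 = (207.515208, 253.191288) px
  c3 = (118.000274, 208.325915) px
Planar DLT: solve 8×8 A·h = b for H (H[2,2]=1):
  H  [+688.75471 -436.64881 +133.45133]
  H  [+292.32889 +640.55156 +264.38420]
  H  [-0.35445 +0.27160 +1.00000]
B = K⁻¹H; ‖b₁‖=1.256345, ‖b₂‖=1.256345; λ = 2/(‖b₁‖+‖b₂‖) = 0.795960, sign → tz>0 ⇒ λ=+0.795960
r₁ = λ·B[:,0] = (+0.78313,+0.55418,-0.28213); r₂ = λ·B[:,1] = (-0.51089,+0.83202,+0.21619)
r₃ = r₁×r₂ = (+0.35454,-0.02516,+0.93470); SVD([r₁ r₂ r₃]) → R = UVᵀ:
  R  [+0.78313 -0.51089 +0.35454]
  R  [+0.55418 +0.83202 -0.02516]
  R  [-0.28213 +0.21619 +0.93470]
t = (-0.17682, +0.01960, +0.79596) m
tr R = 2.549844; θ = arccos((tr R − 1)/2) = 0.684204 rad = 39.202°
axis k = ((R−Rᵀ)₃₂, (R−Rᵀ)₁₃, (R−Rᵀ)₂₁) / (2 sinθ) = (+0.190921, +0.503653, +0.842545)
rvec = θ·k = (+0.130629, +0.344602, +0.576473)

rvec=(0.1306, 0.3446, 0.5765) tvec=(-0.1768, 0.0196, 0.7960)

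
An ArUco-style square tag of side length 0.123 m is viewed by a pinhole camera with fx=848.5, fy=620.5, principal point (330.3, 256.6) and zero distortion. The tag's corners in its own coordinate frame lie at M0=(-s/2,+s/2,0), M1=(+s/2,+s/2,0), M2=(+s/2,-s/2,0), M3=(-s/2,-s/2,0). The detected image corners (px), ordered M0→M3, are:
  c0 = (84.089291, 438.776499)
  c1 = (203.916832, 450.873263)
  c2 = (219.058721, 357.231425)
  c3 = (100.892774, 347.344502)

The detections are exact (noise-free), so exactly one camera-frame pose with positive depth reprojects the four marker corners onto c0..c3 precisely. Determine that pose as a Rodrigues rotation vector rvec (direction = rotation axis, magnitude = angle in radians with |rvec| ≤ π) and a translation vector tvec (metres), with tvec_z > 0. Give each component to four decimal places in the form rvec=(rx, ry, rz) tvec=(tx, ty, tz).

rvec=(-0.1227, 0.1440, 0.0959) tvec=(-0.1764, 0.1908, 0.8366)

Intrinsics K: fx=848.5, fy=620.5, cx=330.3, cy=256.6
Marker side s = 0.123 m; corners in marker frame (Z=0):
  M0 = (-0.0615, +0.0615, 0)
  M1 = (+0.0615, +0.0615, 0)
  M2 = (+0.0615, -0.0615, 0)
  M3 = (-0.0615, -0.0615, 0)
Detected image corners:
  c0 = (84.089291, 438.776499) px
  c1 = (203.916832, 450.873263) px
  c2 = (219.058721, 357.231425) px
  c3 = (100.892774, 347.344502) px
Planar DLT: solve 8×8 A·h = b for H (H[2,2]=1):
  H  [+940.36762 -150.81542 +151.40617]
  H  [+18.41277 +697.47548 +398.10536]
  H  [-0.17783 -0.13739 +1.00000]
B = K⁻¹H; ‖b₁‖=1.195313, ‖b₂‖=1.195313; λ = 2/(‖b₁‖+‖b₂‖) = 0.836601, sign → tz>0 ⇒ λ=+0.836601
r₁ = λ·B[:,0] = (+0.98509,+0.08635,-0.14877); r₂ = λ·B[:,1] = (-0.10396,+0.98792,-0.11494)
r₃ = r₁×r₂ = (+0.13705,+0.12870,+0.98217); SVD([r₁ r₂ r₃]) → R = UVᵀ:
  R  [+0.98509 -0.10396 +0.13705]
  R  [+0.08635 +0.98792 +0.12870]
  R  [-0.14877 -0.11494 +0.98217]
t = (-0.17639, +0.19079, +0.83660) m
tr R = 2.955180; θ = arccos((tr R − 1)/2) = 0.212105 rad = 12.153°
axis k = ((R−Rᵀ)₃₂, (R−Rᵀ)₁₃, (R−Rᵀ)₂₁) / (2 sinθ) = (-0.578665, +0.678860, +0.451991)
rvec = θ·k = (-0.122738, +0.143990, +0.095870)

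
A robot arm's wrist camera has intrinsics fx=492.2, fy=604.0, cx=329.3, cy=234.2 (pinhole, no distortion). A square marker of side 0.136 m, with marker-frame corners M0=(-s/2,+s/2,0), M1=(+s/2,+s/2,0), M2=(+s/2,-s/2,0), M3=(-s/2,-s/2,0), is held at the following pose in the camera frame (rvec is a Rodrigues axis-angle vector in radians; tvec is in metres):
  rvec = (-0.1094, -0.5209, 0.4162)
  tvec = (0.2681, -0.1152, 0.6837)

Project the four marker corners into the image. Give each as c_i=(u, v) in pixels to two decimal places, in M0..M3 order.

Intrinsics K: fx=492.2, fy=604.0, cx=329.3, cy=234.2
Marker side s = 0.136 m; corners in marker frame (Z=0):
  M0 = (-0.0680, +0.0680, 0)
  M1 = (+0.0680, +0.0680, 0)
  M2 = (+0.0680, -0.0680, 0)
  M3 = (-0.0680, -0.0680, 0)
rvec = (-0.1094, -0.5209, 0.4162), |rvec| = θ = 0.67567 rad = 38.713°
Rodrigues: sinθ=0.62542, 1−cosθ=0.21971; R = I + sinθ·[k]× + (1−cosθ)·[k]×²:
    [+0.78605 -0.35782 -0.50407]
    [+0.41267 +0.91087 -0.00307]
    [+0.46025 -0.20560 +0.86366]
t = (0.2681, -0.1152, 0.6837) m
M0: Pc = R·M0+t = (+0.19032, -0.08132, +0.63842); u = 492.2·(+0.19032)/0.63842 + 329.3 = 476.0272, v = 604.0·(-0.08132)/0.63842 + 234.2 = 157.2624
M1: Pc = R·M1+t = (+0.29722, -0.02520, +0.70102); u = 492.2·(+0.29722)/0.70102 + 329.3 = 537.9849, v = 604.0·(-0.02520)/0.70102 + 234.2 = 212.4885
M2: Pc = R·M2+t = (+0.34588, -0.14908, +0.72898); u = 492.2·(+0.34588)/0.72898 + 329.3 = 562.8376, v = 604.0·(-0.14908)/0.72898 + 234.2 = 110.6806
M3: Pc = R·M3+t = (+0.23898, -0.20520, +0.66638); u = 492.2·(+0.23898)/0.66638 + 329.3 = 505.8142, v = 604.0·(-0.20520)/0.66638 + 234.2 = 48.2089

c0=(476.03, 157.26) c1=(537.98, 212.49) c2=(562.84, 110.68) c3=(505.81, 48.21)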